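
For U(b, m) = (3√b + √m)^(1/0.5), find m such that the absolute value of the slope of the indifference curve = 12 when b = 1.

For CES with ρ = 0.5, MRS = (3/1)·√(m/b).
Setting (3/1)·√(m/1) = 12 gives √(m/1) = 4, so m/1 = 16 and m = 16.

m = 16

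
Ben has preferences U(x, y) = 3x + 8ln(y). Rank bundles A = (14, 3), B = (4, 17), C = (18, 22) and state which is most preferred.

Bundle C

Evaluate utility at each bundle:
U(A) = 50.789.
U(B) = 34.666.
U(C) = 78.728.
Highest utility is C, so C ≻ A ≻ B.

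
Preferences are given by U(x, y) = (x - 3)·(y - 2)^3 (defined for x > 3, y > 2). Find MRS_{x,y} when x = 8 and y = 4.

MRS = 2/15

MU_x = (y−2)^3, MU_y = 3·(x−3)·(y−2)^2.
MRS = (1/3)·(y−2)/(x−3).
At (8, 4): MRS = 2/15.
So at (8, 4) the consumer would give up 2/15 units of y for one more unit of x.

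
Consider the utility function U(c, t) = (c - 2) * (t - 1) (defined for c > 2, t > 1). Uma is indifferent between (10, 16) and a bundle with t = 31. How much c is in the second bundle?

c = 6

U(10, 16) = 120.
Set U(c, 31) = 120 and solve.
With t = 31: (31 − 1) = 30, so (c − 2) = 120/30 = 4.
So c = 2 + 4 = 6.
Check: U(6, 31) = 120.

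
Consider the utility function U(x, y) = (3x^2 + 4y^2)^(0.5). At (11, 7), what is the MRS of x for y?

MRS = 33/28

For CES with ρ = 2, MRS = (3/4)·(y/x)^(-1).
At (11, 7): MRS = 33/28.
That is, one extra unit of x is worth 33/28 units of y at the margin.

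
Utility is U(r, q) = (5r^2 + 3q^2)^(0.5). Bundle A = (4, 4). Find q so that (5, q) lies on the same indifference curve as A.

q = 1

U depends on (r, q) only through S = 5r^2 + 3q^2, so equal utility means equal S. At (4, 4): S = 128.
With r = 5: 5·5^2 = 125, so 3q^2 = 128 − 125 = 3, i.e. q^2 = 1.
Hence q = √1 = 1.
Check: U(5, 1) = 11.3137.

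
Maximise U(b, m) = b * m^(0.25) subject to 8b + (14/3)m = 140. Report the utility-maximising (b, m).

b* = 14, m* = 6

MU_b = m^(0.25) and MU_m = 0.25·b·m^(-0.75).
MRS = MU_b/MU_m = (4)·m/b.
Tangency: set MRS = p_b/p_m = 8/(14/3) = 12/7.
So (4)·m/b = 12/7, i.e. m = (3/7)·b.
Substitute into the budget 8·b + (14/3)·m = 140: 10·b = 140, so b* = 14.
Then m* = (3/7)·14 = 6.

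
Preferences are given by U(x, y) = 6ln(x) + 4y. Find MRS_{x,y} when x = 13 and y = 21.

MU_x = 6/x, MU_y = 4.
MRS = 6/x ÷ 4.
At (13, 21): MRS = 3/26.
That is, one extra unit of x is worth 3/26 units of y at the margin.

MRS = 3/26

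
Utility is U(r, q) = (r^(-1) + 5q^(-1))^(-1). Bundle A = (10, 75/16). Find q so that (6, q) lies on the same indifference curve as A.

q = 5

U depends on (r, q) only through S = r^(-1) + 5q^(-1), so equal utility means equal S. At (10, 75/16): S = 7/6.
With r = 6: 6^(-1) = 1/6, so 5q^(-1) = 7/6 − 1/6 = 1, i.e. q^(-1) = 0.2.
Hence q = 1/0.2 = 5.
Check: U(6, 5) = 0.8571.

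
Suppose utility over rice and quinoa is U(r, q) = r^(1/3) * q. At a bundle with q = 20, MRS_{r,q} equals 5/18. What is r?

r = 24

MU_r = 1/3·r^(-2/3)·q and MU_q = r^(1/3).
MRS = MU_r/MU_q = (1/3)·q/r.
Substitute q = 20: MRS = (20/3)/r. Setting (20/3)/r = 5/18 gives r = (20/3)/(5/18) = 24.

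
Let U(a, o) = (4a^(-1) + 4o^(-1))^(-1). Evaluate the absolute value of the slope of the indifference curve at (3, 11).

MRS = 121/9

For CES with ρ = -1, MRS = (o/a)^2.
At (3, 11): MRS = 121/9.
The indifference curve has slope −121/9 at this bundle.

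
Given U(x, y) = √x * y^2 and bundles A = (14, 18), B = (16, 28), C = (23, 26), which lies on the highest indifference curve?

Evaluate utility at each bundle:
U(A) = 1212.297.
U(B) = 3136.000.
U(C) = 3241.982.
Highest utility is C, so C ≻ B ≻ A.

Bundle C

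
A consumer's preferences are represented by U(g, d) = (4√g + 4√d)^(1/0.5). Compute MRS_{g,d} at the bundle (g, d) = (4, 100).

For CES with ρ = 0.5, MRS = √(d/g).
At (4, 100): MRS = 5.
So at (4, 100) the consumer would give up 5 units of d for one more unit of g.

MRS = 5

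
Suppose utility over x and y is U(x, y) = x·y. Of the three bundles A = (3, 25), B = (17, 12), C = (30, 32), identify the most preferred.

Bundle C

Evaluate utility at each bundle:
U(A) = 75.
U(B) = 204.
U(C) = 960.
Highest utility is C, so C ≻ B ≻ A.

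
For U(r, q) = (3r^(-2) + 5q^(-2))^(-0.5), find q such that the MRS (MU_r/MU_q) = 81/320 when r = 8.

q = 6

For CES with ρ = -2, MRS = (3/5)·(q/r)^3.
Setting (3/5)·(q/8)^3 = 81/320 gives (q/8)^3 = 27/64, so q/8 = 0.75 and q = 6.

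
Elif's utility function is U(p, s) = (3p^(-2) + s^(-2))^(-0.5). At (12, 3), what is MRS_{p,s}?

MRS = 3/64

For CES with ρ = -2, MRS = (3/1)·(s/p)^3.
At (12, 3): MRS = 3/64.
The indifference curve has slope −3/64 at this bundle.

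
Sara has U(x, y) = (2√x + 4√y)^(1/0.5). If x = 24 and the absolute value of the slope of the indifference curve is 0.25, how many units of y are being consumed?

For CES with ρ = 0.5, MRS = (2/4)·√(y/x).
Setting (2/4)·√(y/24) = 0.25 gives √(y/24) = 0.5, so y/24 = 0.25 and y = 6.

y = 6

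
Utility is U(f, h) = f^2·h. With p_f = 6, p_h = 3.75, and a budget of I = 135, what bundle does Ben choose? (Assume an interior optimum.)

MU_f = 2·f·h and MU_h = f^2.
MRS = MU_f/MU_h = (2/1)·h/f.
Tangency: set MRS = p_f/p_h = 6/3.75 = 1.6.
So (2/1)·h/f = 1.6, i.e. h = 0.8·f.
Substitute into the budget 6·f + 3.75·h = 135: 9·f = 135, so f* = 15.
Then h* = 0.8·15 = 12.

f* = 15, h* = 12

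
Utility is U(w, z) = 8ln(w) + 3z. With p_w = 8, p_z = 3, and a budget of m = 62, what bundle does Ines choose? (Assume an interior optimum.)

w* = 1, z* = 18

MU_w = 8/w, MU_z = 3.
MRS = 8/w ÷ 3.
Tangency: set MRS = p_w/p_z = 8/3.
MRS depends only on w: (8/3)/w = 8/3 ⇒ w* = (8/3)/(8/3) = 1.
From the budget, 3·z = 62 − 8·1 = 54, so z* = 18.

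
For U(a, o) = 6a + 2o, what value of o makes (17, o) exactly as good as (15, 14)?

o = 8

U(15, 14) = 118.
Set U(17, o) = 118 and solve.
6·17 + 2o = 118 ⇒ 2o = 16 ⇒ o = 8.
Check: U(17, 8) = 118.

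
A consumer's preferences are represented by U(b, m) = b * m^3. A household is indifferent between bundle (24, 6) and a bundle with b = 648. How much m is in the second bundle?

m = 2

U(24, 6) = 5184.
Set U(648, m) = 5184 and solve.
With b = 648: m^3 = 5184/648 = 8; taking the cube root, m = 2.
Check: U(648, 2) = 5184.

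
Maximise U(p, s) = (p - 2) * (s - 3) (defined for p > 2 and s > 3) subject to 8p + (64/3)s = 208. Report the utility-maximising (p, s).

p* = 10, s* = 6

MU_p = (s−3), MU_s = (p−2).
MRS = (s−3)/(p−2).
Tangency: set MRS = p_p/p_s = 8/(64/3) = 0.375.
So (s − 3)/(p − 2) = 0.375, i.e. (s − 3) = 0.375·(p − 2).
Rewrite the budget in excess-of-subsistence terms: 8·(p − 2) + (64/3)·(s − 3) = 208 − 8·2 − (64/3)·3 = 128.
Substituting, 16·(p − 2) = 128, so p − 2 = 8 and p* = 10.
Then s − 3 = 0.375·8 = 3, so s* = 6.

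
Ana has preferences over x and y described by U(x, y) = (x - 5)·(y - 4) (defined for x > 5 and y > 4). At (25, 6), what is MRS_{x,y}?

MRS = 0.1

MU_x = (y−4), MU_y = (x−5).
MRS = (y−4)/(x−5).
At (25, 6): MRS = 0.1.
So at (25, 6) the consumer would give up 0.1 units of y for one more unit of x.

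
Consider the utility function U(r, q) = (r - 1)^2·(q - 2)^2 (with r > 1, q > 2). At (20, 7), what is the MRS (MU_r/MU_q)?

MRS = 5/19

MU_r = 2·(r−1)·(q−2)^2, MU_q = 2·(r−1)^2·(q−2).
MRS = (q−2)/(r−1).
At (20, 7): MRS = 5/19.
That is, one extra unit of r is worth 5/19 units of q at the margin.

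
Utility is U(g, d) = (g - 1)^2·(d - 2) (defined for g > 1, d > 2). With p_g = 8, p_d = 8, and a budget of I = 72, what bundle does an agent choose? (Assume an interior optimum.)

g* = 5, d* = 4

MU_g = 2·(g−1)·(d−2), MU_d = (g−1)^2.
MRS = (2/1)·(d−2)/(g−1).
Tangency: set MRS = p_g/p_d = 8/8 = 1.
So (2/1)·(d − 2)/(g − 1) = 1, i.e. (d − 2) = 0.5·(g − 1).
Rewrite the budget in excess-of-subsistence terms: 8·(g − 1) + 8·(d − 2) = 72 − 8·1 − 8·2 = 48.
Substituting, 12·(g − 1) = 48, so g − 1 = 4 and g* = 5.
Then d − 2 = 0.5·4 = 2, so d* = 4.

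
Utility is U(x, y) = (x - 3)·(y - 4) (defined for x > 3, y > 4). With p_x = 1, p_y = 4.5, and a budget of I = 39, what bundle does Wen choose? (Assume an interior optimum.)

MU_x = (y−4), MU_y = (x−3).
MRS = (y−4)/(x−3).
Tangency: set MRS = p_x/p_y = 1/4.5 = 2/9.
So (y − 4)/(x − 3) = 2/9, i.e. (y − 4) = (2/9)·(x − 3).
Rewrite the budget in excess-of-subsistence terms: 1·(x − 3) + 4.5·(y − 4) = 39 − 1·3 − 4.5·4 = 18.
Substituting, 2·(x − 3) = 18, so x − 3 = 9 and x* = 12.
Then y − 4 = (2/9)·9 = 2, so y* = 6.

x* = 12, y* = 6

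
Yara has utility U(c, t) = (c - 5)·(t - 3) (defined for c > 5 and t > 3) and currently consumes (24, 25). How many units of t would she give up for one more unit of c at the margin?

MU_c = (t−3), MU_t = (c−5).
MRS = (t−3)/(c−5).
At (24, 25): MRS = 22/19.
The indifference curve has slope −22/19 at this bundle.

MRS = 22/19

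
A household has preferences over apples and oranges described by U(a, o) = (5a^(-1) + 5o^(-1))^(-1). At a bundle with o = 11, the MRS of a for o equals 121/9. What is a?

For CES with ρ = -1, MRS = (o/a)^2.
Setting (11/a)^2 = 121/9 gives 11/a = 11/3 and a = 3.

a = 3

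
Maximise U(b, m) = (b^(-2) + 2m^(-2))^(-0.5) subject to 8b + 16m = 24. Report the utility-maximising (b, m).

b* = 1, m* = 1

For CES with ρ = -2, MRS = (1/2)·(m/b)^3.
Tangency: set MRS = p_b/p_m = 8/16 = 0.5.
So (m/b)^3 = 1; taking the cube root, m/b = 1, i.e. m = b.
Substitute into the budget 8·b + 16·m = 24: 24·b = 24, so b* = 1 and m* = 1.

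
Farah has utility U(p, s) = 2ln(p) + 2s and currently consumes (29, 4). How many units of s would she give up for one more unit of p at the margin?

MU_p = 2/p, MU_s = 2.
MRS = 2/p ÷ 2.
At (29, 4): MRS = 1/29.
So at (29, 4) the consumer would give up 1/29 units of s for one more unit of p.

MRS = 1/29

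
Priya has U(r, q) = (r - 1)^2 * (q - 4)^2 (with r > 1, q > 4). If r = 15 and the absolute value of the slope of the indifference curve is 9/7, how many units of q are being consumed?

q = 22

MU_r = 2·(r−1)·(q−4)^2, MU_q = 2·(r−1)^2·(q−4).
MRS = (q−4)/(r−1).
Substitute r = 15: MRS = (q − 4)/14. Setting this equal to 9/7 gives q − 4 = (9/7)·14 = 18, so q = 22.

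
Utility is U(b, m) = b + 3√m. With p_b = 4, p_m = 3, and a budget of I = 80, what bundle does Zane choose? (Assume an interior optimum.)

b* = 17, m* = 4

MU_b = 1, MU_m = 3/(2√m).
MRS = 1 ÷ (3/(2√m)).
Tangency: set MRS = p_b/p_m = 4/3.
MRS depends only on m: (2/3)·√m = 4/3 ⇒ √m = (4/3)/(2/3) = 2 ⇒ m* = 4.
From the budget, 4·b = 80 − 3·4 = 68, so b* = 17.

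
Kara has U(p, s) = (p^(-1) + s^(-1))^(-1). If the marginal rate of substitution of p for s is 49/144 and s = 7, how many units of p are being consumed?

p = 12

For CES with ρ = -1, MRS = (s/p)^2.
Setting (7/p)^2 = 49/144 gives 7/p = 7/12 and p = 12.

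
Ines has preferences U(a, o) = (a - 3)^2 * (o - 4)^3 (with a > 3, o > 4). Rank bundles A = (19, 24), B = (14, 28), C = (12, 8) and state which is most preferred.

Bundle A

Evaluate utility at each bundle:
U(A) = 2048000.
U(B) = 1672704.
U(C) = 5184.
Highest utility is A, so A ≻ B ≻ C.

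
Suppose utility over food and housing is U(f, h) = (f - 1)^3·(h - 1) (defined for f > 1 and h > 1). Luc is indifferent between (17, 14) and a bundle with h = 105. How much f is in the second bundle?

f = 9

U(17, 14) = 53248.
Set U(f, 105) = 53248 and solve.
With h = 105: (105 − 1) = 104, so (f − 1)^3 = 53248/104 = 512.
Taking the cube root (with f > 1): f − 1 = 8, so f = 9.
Check: U(9, 105) = 53248.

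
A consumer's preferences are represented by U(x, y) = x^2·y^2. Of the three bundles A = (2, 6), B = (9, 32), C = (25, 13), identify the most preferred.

Evaluate utility at each bundle:
U(A) = 144.
U(B) = 82944.
U(C) = 105625.
Highest utility is C, so C ≻ B ≻ A.

Bundle C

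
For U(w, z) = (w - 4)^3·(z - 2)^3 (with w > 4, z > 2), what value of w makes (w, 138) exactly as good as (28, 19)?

w = 7

U(28, 19) = 67917312.
Set U(w, 138) = 67917312 and solve.
With z = 138: (138 − 2)^3 = 2515456, so (w − 4)^3 = 67917312/2515456 = 27.
Taking the cube root (with w > 4): w − 4 = 3, so w = 7.
Check: U(7, 138) = 67917312.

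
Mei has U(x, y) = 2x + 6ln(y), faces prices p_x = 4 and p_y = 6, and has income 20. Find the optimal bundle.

x* = 2, y* = 2

MU_x = 2, MU_y = 6/y.
MRS = 2 ÷ (6/y).
Tangency: set MRS = p_x/p_y = 4/6 = 2/3.
MRS depends only on y: (1/3)·y = 2/3 ⇒ y* = (2/3)/(1/3) = 2.
From the budget, 4·x = 20 − 6·2 = 8, so x* = 2.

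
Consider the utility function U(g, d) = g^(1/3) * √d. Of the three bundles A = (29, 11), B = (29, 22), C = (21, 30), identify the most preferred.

Bundle C

Evaluate utility at each bundle:
U(A) = 10.190.
U(B) = 14.410.
U(C) = 15.111.
Highest utility is C, so C ≻ B ≻ A.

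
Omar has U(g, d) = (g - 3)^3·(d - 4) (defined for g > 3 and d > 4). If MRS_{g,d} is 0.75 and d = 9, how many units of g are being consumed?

g = 23

MU_g = 3·(g−3)^2·(d−4), MU_d = (g−3)^3.
MRS = (3/1)·(d−4)/(g−3).
Substitute d = 9: MRS = 15/(g − 3). Setting this equal to 0.75 gives g − 3 = 15/0.75 = 20, so g = 23.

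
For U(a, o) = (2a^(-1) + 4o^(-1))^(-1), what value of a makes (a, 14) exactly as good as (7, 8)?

U depends on (a, o) only through S = 2a^(-1) + 4o^(-1), so equal utility means equal S. At (7, 8): S = 11/14.
With o = 14: 4·14^(-1) = 2/7, so 2a^(-1) = 11/14 − 2/7 = 0.5, i.e. a^(-1) = 0.25.
Hence a = 1/0.25 = 4.
Check: U(4, 14) = 1.2727.

a = 4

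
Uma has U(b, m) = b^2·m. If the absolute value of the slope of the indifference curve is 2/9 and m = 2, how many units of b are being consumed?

b = 18

MU_b = 2·b·m and MU_m = b^2.
MRS = MU_b/MU_m = (2/1)·m/b.
Substitute m = 2: MRS = 4/b. Setting 4/b = 2/9 gives b = 4/(2/9) = 18.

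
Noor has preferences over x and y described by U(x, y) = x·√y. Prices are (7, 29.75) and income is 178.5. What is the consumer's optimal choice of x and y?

MU_x = √y and MU_y = 0.5·x·y^(-0.5).
MRS = MU_x/MU_y = (2)·y/x.
Tangency: set MRS = p_x/p_y = 7/29.75 = 4/17.
So (2)·y/x = 4/17, i.e. y = (2/17)·x.
Substitute into the budget 7·x + 29.75·y = 178.5: 10.5·x = 178.5, so x* = 17.
Then y* = (2/17)·17 = 2.

x* = 17, y* = 2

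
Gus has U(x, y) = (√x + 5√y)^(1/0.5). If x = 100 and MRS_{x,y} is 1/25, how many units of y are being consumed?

For CES with ρ = 0.5, MRS = (1/5)·√(y/x).
Setting (1/5)·√(y/100) = 1/25 gives √(y/100) = 0.2, so y/100 = 1/25 and y = 4.

y = 4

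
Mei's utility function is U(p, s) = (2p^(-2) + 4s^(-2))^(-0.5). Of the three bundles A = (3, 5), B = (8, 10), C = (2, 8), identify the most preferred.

Evaluate utility at each bundle:
U(A) = 1.617.
U(B) = 3.746.
U(C) = 1.333.
Highest utility is B, so B ≻ A ≻ C.

Bundle B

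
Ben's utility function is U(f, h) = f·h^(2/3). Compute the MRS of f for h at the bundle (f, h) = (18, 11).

MU_f = h^(2/3) and MU_h = 2/3·f·h^(-1/3).
MRS = MU_f/MU_h = (1.5)·h/f.
At (18, 11): MRS = 11/12.
That is, one extra unit of f is worth 11/12 units of h at the margin.

MRS = 11/12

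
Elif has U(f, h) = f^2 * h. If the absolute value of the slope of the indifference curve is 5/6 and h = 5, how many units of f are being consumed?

MU_f = 2·f·h and MU_h = f^2.
MRS = MU_f/MU_h = (2/1)·h/f.
Substitute h = 5: MRS = 10/f. Setting 10/f = 5/6 gives f = 10/(5/6) = 12.

f = 12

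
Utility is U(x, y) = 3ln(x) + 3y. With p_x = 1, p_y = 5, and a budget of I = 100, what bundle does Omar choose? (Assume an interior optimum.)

MU_x = 3/x, MU_y = 3.
MRS = 3/x ÷ 3.
Tangency: set MRS = p_x/p_y = 1/5 = 0.2.
MRS depends only on x: 1/x = 0.2 ⇒ x* = 1/0.2 = 5.
From the budget, 5·y = 100 − 1·5 = 95, so y* = 19.

x* = 5, y* = 19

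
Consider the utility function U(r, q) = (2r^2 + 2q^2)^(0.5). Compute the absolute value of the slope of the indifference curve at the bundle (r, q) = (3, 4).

MRS = 0.75

For CES with ρ = 2, MRS = (q/r)^(-1).
At (3, 4): MRS = 0.75.
That is, one extra unit of r is worth 0.75 units of q at the margin.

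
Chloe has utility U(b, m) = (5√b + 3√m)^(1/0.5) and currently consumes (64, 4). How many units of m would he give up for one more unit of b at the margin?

For CES with ρ = 0.5, MRS = (5/3)·√(m/b).
At (64, 4): MRS = 5/12.
The indifference curve has slope −5/12 at this bundle.

MRS = 5/12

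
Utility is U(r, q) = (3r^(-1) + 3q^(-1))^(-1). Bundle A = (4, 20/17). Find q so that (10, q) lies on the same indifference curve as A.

U depends on (r, q) only through S = 3r^(-1) + 3q^(-1), so equal utility means equal S. At (4, 20/17): S = 3.3.
With r = 10: 3·10^(-1) = 0.3, so 3q^(-1) = 3.3 − 0.3 = 3, i.e. q^(-1) = 1.
Hence q = 1/1 = 1.
Check: U(10, 1) = 0.303.

q = 1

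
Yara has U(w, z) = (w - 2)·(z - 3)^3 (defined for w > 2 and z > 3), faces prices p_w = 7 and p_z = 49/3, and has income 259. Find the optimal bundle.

MU_w = (z−3)^3, MU_z = 3·(w−2)·(z−3)^2.
MRS = (1/3)·(z−3)/(w−2).
Tangency: set MRS = p_w/p_z = 7/(49/3) = 3/7.
So (1/3)·(z − 3)/(w − 2) = 3/7, i.e. (z − 3) = (9/7)·(w − 2).
Rewrite the budget in excess-of-subsistence terms: 7·(w − 2) + (49/3)·(z − 3) = 259 − 7·2 − (49/3)·3 = 196.
Substituting, 28·(w − 2) = 196, so w − 2 = 7 and w* = 9.
Then z − 3 = (9/7)·7 = 9, so z* = 12.

w* = 9, z* = 12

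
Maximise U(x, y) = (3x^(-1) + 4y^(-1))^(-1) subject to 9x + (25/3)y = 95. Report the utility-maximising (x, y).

For CES with ρ = -1, MRS = (3/4)·(y/x)^2.
Tangency: set MRS = p_x/p_y = 9/(25/3) = 27/25.
So (y/x)^2 = 36/25; taking the square root, y/x = 1.2, i.e. y = 1.2·x.
Substitute into the budget 9·x + (25/3)·y = 95: 19·x = 95, so x* = 5 and y* = 1.2·5 = 6.

x* = 5, y* = 6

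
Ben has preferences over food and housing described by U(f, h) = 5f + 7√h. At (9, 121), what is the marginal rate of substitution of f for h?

MU_f = 5, MU_h = 7/(2√h).
MRS = 5 ÷ (7/(2√h)).
At (9, 121): MRS = 110/7.
The indifference curve has slope −110/7 at this bundle.

MRS = 110/7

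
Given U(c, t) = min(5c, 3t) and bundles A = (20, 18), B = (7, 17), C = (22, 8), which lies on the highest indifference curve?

Evaluate utility at each bundle:
U(A) = 54.
U(B) = 35.
U(C) = 24.
Highest utility is A, so A ≻ B ≻ C.

Bundle A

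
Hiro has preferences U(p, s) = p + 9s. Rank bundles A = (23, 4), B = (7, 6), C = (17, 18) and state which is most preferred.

Bundle C

Evaluate utility at each bundle:
U(A) = 59.
U(B) = 61.
U(C) = 179.
Highest utility is C, so C ≻ B ≻ A.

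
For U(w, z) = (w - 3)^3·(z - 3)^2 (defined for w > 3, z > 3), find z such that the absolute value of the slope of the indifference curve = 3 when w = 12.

MU_w = 3·(w−3)^2·(z−3)^2, MU_z = 2·(w−3)^3·(z−3).
MRS = (3/2)·(z−3)/(w−3).
Substitute w = 12: MRS = (z − 3)/6. Setting this equal to 3 gives z − 3 = 3·6 = 18, so z = 21.

z = 21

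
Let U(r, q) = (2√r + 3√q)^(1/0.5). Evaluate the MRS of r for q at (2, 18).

For CES with ρ = 0.5, MRS = (2/3)·√(q/r).
At (2, 18): MRS = 2.
The indifference curve has slope −2 at this bundle.

MRS = 2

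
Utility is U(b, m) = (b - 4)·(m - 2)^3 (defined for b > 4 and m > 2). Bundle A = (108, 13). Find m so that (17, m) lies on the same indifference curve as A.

m = 24

U(108, 13) = 138424.
Set U(17, m) = 138424 and solve.
With b = 17: (17 − 4) = 13, so (m − 2)^3 = 138424/13 = 10648.
Taking the cube root (with m > 2): m − 2 = 22, so m = 24.
Check: U(17, 24) = 138424.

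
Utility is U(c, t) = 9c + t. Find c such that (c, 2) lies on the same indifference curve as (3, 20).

U(3, 20) = 47.
Set U(c, 2) = 47 and solve.
9c + 2 = 47 ⇒ 9c = 45 ⇒ c = 5.
Check: U(5, 2) = 47.

c = 5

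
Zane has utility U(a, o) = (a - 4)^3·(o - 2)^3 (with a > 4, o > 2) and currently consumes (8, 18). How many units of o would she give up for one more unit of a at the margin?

MRS = 4

MU_a = 3·(a−4)^2·(o−2)^3, MU_o = 3·(a−4)^3·(o−2)^2.
MRS = (o−2)/(a−4).
At (8, 18): MRS = 4.
That is, one extra unit of a is worth 4 units of o at the margin.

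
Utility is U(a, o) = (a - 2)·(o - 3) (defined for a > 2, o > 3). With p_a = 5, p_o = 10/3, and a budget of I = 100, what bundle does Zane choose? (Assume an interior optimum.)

a* = 10, o* = 15

MU_a = (o−3), MU_o = (a−2).
MRS = (o−3)/(a−2).
Tangency: set MRS = p_a/p_o = 5/(10/3) = 1.5.
So (o − 3)/(a − 2) = 1.5, i.e. (o − 3) = 1.5·(a − 2).
Rewrite the budget in excess-of-subsistence terms: 5·(a − 2) + (10/3)·(o − 3) = 100 − 5·2 − (10/3)·3 = 80.
Substituting, 10·(a − 2) = 80, so a − 2 = 8 and a* = 10.
Then o − 3 = 1.5·8 = 12, so o* = 15.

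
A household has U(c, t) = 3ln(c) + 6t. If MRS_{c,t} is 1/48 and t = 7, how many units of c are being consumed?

MU_c = 3/c, MU_t = 6.
MRS = 3/c ÷ 6.
MRS depends only on c: 0.5/c = 1/48 ⇒ c = 0.5/(1/48) = 24.

c = 24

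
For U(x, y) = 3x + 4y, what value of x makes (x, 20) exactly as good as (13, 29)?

U(13, 29) = 155.
Set U(x, 20) = 155 and solve.
3x + 4·20 = 155 ⇒ 3x = 75 ⇒ x = 25.
Check: U(25, 20) = 155.

x = 25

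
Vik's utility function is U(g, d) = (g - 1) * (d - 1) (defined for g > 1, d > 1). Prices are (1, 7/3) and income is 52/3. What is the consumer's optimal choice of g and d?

g* = 8, d* = 4

MU_g = (d−1), MU_d = (g−1).
MRS = (d−1)/(g−1).
Tangency: set MRS = p_g/p_d = 1/(7/3) = 3/7.
So (d − 1)/(g − 1) = 3/7, i.e. (d − 1) = (3/7)·(g − 1).
Rewrite the budget in excess-of-subsistence terms: 1·(g − 1) + (7/3)·(d − 1) = 52/3 − 1·1 − (7/3)·1 = 14.
Substituting, 2·(g − 1) = 14, so g − 1 = 7 and g* = 8.
Then d − 1 = (3/7)·7 = 3, so d* = 4.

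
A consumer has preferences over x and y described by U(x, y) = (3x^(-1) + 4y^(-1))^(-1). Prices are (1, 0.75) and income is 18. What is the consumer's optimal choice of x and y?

For CES with ρ = -1, MRS = (3/4)·(y/x)^2.
Tangency: set MRS = p_x/p_y = 1/0.75 = 4/3.
So (y/x)^2 = 16/9; taking the square root, y/x = 4/3, i.e. y = (4/3)·x.
Substitute into the budget 1·x + 0.75·y = 18: 2·x = 18, so x* = 9 and y* = (4/3)·9 = 12.

x* = 9, y* = 12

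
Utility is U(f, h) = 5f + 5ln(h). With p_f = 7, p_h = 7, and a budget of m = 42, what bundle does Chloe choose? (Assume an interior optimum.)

MU_f = 5, MU_h = 5/h.
MRS = 5 ÷ (5/h).
Tangency: set MRS = p_f/p_h = 7/7 = 1.
MRS depends only on h: h = 1 ⇒ h* = 1.
From the budget, 7·f = 42 − 7·1 = 35, so f* = 5.

f* = 5, h* = 1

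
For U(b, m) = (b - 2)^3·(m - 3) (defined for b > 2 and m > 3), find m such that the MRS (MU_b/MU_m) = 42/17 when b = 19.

m = 17

MU_b = 3·(b−2)^2·(m−3), MU_m = (b−2)^3.
MRS = (3/1)·(m−3)/(b−2).
Substitute b = 19: MRS = (m − 3)/(17/3). Setting this equal to 42/17 gives m − 3 = (42/17)·(17/3) = 14, so m = 17.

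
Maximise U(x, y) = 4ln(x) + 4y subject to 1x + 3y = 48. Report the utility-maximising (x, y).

x* = 3, y* = 15

MU_x = 4/x, MU_y = 4.
MRS = 4/x ÷ 4.
Tangency: set MRS = p_x/p_y = 1/3.
MRS depends only on x: 1/x = 1/3 ⇒ x* = 1/(1/3) = 3.
From the budget, 3·y = 48 − 1·3 = 45, so y* = 15.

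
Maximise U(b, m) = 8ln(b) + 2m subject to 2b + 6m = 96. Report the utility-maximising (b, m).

MU_b = 8/b, MU_m = 2.
MRS = 8/b ÷ 2.
Tangency: set MRS = p_b/p_m = 2/6 = 1/3.
MRS depends only on b: 4/b = 1/3 ⇒ b* = 4/(1/3) = 12.
From the budget, 6·m = 96 − 2·12 = 72, so m* = 12.

b* = 12, m* = 12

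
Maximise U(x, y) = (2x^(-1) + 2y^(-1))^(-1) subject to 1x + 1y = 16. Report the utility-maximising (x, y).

x* = 8, y* = 8

For CES with ρ = -1, MRS = (y/x)^2.
Tangency: set MRS = p_x/p_y = 1/1 = 1.
So (y/x)^2 = 1; taking the square root, y/x = 1, i.e. y = x.
Substitute into the budget 1·x + 1·y = 16: 2·x = 16, so x* = 8 and y* = 8.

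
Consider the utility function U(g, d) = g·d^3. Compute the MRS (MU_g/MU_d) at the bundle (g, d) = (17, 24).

MU_g = d^3 and MU_d = 3·g·d^2.
MRS = MU_g/MU_d = (1/3)·d/g.
At (17, 24): MRS = 8/17.
The indifference curve has slope −8/17 at this bundle.

MRS = 8/17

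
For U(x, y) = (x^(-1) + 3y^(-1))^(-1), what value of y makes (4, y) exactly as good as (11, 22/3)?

U depends on (x, y) only through S = x^(-1) + 3y^(-1), so equal utility means equal S. At (11, 22/3): S = 0.5.
With x = 4: 4^(-1) = 0.25, so 3y^(-1) = 0.5 − 0.25 = 0.25, i.e. y^(-1) = 1/12.
Hence y = 1/(1/12) = 12.
Check: U(4, 12) = 2.

y = 12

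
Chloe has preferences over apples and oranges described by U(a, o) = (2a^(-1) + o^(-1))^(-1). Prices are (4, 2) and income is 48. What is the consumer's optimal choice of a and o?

a* = 8, o* = 8

For CES with ρ = -1, MRS = (2/1)·(o/a)^2.
Tangency: set MRS = p_a/p_o = 4/2 = 2.
So (o/a)^2 = 1; taking the square root, o/a = 1, i.e. o = a.
Substitute into the budget 4·a + 2·o = 48: 6·a = 48, so a* = 8 and o* = 8.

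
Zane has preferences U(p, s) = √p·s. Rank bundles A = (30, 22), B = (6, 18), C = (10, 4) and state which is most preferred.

Evaluate utility at each bundle:
U(A) = 120.499.
U(B) = 44.091.
U(C) = 12.649.
Highest utility is A, so A ≻ B ≻ C.

Bundle A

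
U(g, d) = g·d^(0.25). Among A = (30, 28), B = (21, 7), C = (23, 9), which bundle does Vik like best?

Evaluate utility at each bundle:
U(A) = 69.010.
U(B) = 34.158.
U(C) = 39.837.
Highest utility is A, so A ≻ C ≻ B.

Bundle A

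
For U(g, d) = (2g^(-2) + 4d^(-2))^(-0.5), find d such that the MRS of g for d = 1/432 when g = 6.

For CES with ρ = -2, MRS = (2/4)·(d/g)^3.
Setting (2/4)·(d/6)^3 = 1/432 gives (d/6)^3 = 1/216, so d/6 = 1/6 and d = 1.

d = 1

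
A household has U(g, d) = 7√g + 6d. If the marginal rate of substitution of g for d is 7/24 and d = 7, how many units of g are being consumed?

MU_g = 7/(2√g), MU_d = 6.
MRS = 7/(2√g) ÷ 6.
MRS depends only on g: (7/12)/√g = 7/24 ⇒ √g = (7/12)/(7/24) = 2 ⇒ g = 4.

g = 4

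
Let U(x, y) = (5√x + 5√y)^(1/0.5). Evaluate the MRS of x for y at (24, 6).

MRS = 0.5

For CES with ρ = 0.5, MRS = √(y/x).
At (24, 6): MRS = 0.5.
So at (24, 6) the consumer would give up 0.5 units of y for one more unit of x.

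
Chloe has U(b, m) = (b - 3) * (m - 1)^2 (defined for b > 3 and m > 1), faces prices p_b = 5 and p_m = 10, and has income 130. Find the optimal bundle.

MU_b = (m−1)^2, MU_m = 2·(b−3)·(m−1).
MRS = (1/2)·(m−1)/(b−3).
Tangency: set MRS = p_b/p_m = 5/10 = 0.5.
So (1/2)·(m − 1)/(b − 3) = 0.5, i.e. (m − 1) = (b − 3).
Rewrite the budget in excess-of-subsistence terms: 5·(b − 3) + 10·(m − 1) = 130 − 5·3 − 10·1 = 105.
Substituting, 15·(b − 3) = 105, so b − 3 = 7 and b* = 10.
Then m − 1 = 7, so m* = 8.

b* = 10, m* = 8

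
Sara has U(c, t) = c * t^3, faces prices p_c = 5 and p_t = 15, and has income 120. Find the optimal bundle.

c* = 6, t* = 6

MU_c = t^3 and MU_t = 3·c·t^2.
MRS = MU_c/MU_t = (1/3)·t/c.
Tangency: set MRS = p_c/p_t = 5/15 = 1/3.
So (1/3)·t/c = 1/3, i.e. t = c.
Substitute into the budget 5·c + 15·t = 120: 20·c = 120, so c* = 6.
Then t* = 6.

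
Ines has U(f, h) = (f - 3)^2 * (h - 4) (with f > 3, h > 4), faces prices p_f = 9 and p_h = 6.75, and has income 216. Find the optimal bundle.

MU_f = 2·(f−3)·(h−4), MU_h = (f−3)^2.
MRS = (2/1)·(h−4)/(f−3).
Tangency: set MRS = p_f/p_h = 9/6.75 = 4/3.
So (2/1)·(h − 4)/(f − 3) = 4/3, i.e. (h − 4) = (2/3)·(f − 3).
Rewrite the budget in excess-of-subsistence terms: 9·(f − 3) + 6.75·(h − 4) = 216 − 9·3 − 6.75·4 = 162.
Substituting, 13.5·(f − 3) = 162, so f − 3 = 12 and f* = 15.
Then h − 4 = (2/3)·12 = 8, so h* = 12.

f* = 15, h* = 12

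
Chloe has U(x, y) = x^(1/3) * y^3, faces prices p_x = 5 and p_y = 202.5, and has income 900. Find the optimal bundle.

x* = 18, y* = 4

MU_x = 1/3·x^(-2/3)·y^3 and MU_y = 3·x^(1/3)·y^2.
MRS = MU_x/MU_y = (1/9)·y/x.
Tangency: set MRS = p_x/p_y = 5/202.5 = 2/81.
So (1/9)·y/x = 2/81, i.e. y = (2/9)·x.
Substitute into the budget 5·x + 202.5·y = 900: 50·x = 900, so x* = 18.
Then y* = (2/9)·18 = 4.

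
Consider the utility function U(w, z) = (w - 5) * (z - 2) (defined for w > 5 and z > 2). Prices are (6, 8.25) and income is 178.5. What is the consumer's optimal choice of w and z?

MU_w = (z−2), MU_z = (w−5).
MRS = (z−2)/(w−5).
Tangency: set MRS = p_w/p_z = 6/8.25 = 8/11.
So (z − 2)/(w − 5) = 8/11, i.e. (z − 2) = (8/11)·(w − 5).
Rewrite the budget in excess-of-subsistence terms: 6·(w − 5) + 8.25·(z − 2) = 178.5 − 6·5 − 8.25·2 = 132.
Substituting, 12·(w − 5) = 132, so w − 5 = 11 and w* = 16.
Then z − 2 = (8/11)·11 = 8, so z* = 10.

w* = 16, z* = 10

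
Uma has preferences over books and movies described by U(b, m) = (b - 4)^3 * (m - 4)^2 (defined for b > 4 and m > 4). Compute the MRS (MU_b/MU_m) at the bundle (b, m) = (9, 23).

MU_b = 3·(b−4)^2·(m−4)^2, MU_m = 2·(b−4)^3·(m−4).
MRS = (3/2)·(m−4)/(b−4).
At (9, 23): MRS = 5.7.
The indifference curve has slope −5.7 at this bundle.

MRS = 5.7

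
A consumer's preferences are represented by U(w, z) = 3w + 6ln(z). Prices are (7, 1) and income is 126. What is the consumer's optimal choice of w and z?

w* = 16, z* = 14

MU_w = 3, MU_z = 6/z.
MRS = 3 ÷ (6/z).
Tangency: set MRS = p_w/p_z = 7/1 = 7.
MRS depends only on z: 0.5·z = 7 ⇒ z* = 7/0.5 = 14.
From the budget, 7·w = 126 − 1·14 = 112, so w* = 16.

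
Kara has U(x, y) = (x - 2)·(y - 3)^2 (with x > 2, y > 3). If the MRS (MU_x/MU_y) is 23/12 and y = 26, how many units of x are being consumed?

MU_x = (y−3)^2, MU_y = 2·(x−2)·(y−3).
MRS = (1/2)·(y−3)/(x−2).
Substitute y = 26: MRS = 11.5/(x − 2). Setting this equal to 23/12 gives x − 2 = 11.5/(23/12) = 6, so x = 8.

x = 8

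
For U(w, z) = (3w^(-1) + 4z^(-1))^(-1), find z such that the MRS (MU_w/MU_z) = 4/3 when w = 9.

z = 12

For CES with ρ = -1, MRS = (3/4)·(z/w)^2.
Setting (3/4)·(z/9)^2 = 4/3 gives (z/9)^2 = 16/9, so z/9 = 4/3 and z = 12.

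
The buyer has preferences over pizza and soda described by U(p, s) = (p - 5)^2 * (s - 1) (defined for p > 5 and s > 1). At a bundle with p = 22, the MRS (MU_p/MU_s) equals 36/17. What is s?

MU_p = 2·(p−5)·(s−1), MU_s = (p−5)^2.
MRS = (2/1)·(s−1)/(p−5).
Substitute p = 22: MRS = (s − 1)/8.5. Setting this equal to 36/17 gives s − 1 = (36/17)·8.5 = 18, so s = 19.

s = 19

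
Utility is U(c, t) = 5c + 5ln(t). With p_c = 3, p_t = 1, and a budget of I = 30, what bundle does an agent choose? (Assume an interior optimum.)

MU_c = 5, MU_t = 5/t.
MRS = 5 ÷ (5/t).
Tangency: set MRS = p_c/p_t = 3/1 = 3.
MRS depends only on t: t = 3 ⇒ t* = 3.
From the budget, 3·c = 30 − 1·3 = 27, so c* = 9.

c* = 9, t* = 3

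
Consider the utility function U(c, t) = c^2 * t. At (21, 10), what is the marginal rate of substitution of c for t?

MU_c = 2·c·t and MU_t = c^2.
MRS = MU_c/MU_t = (2/1)·t/c.
At (21, 10): MRS = 20/21.
The indifference curve has slope −20/21 at this bundle.

MRS = 20/21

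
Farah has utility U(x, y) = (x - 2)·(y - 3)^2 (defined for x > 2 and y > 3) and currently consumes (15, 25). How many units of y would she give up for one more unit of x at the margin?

MRS = 11/13

MU_x = (y−3)^2, MU_y = 2·(x−2)·(y−3).
MRS = (1/2)·(y−3)/(x−2).
At (15, 25): MRS = 11/13.
So at (15, 25) the consumer would give up 11/13 units of y for one more unit of x.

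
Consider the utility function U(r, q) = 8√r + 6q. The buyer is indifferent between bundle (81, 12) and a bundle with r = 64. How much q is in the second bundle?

U(81, 12) = 144.
Set U(64, q) = 144 and solve.
With r = 64: √64 = 8, so 6q = 144 − 8·8 = 80 and q = 40/3.
Check: U(64, 40/3) = 144.

q = 40/3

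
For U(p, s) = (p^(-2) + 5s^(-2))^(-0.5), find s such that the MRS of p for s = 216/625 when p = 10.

For CES with ρ = -2, MRS = (1/5)·(s/p)^3.
Setting (1/5)·(s/10)^3 = 216/625 gives (s/10)^3 = 216/125, so s/10 = 1.2 and s = 12.

s = 12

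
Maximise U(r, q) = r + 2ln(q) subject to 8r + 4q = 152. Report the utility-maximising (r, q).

r* = 17, q* = 4

MU_r = 1, MU_q = 2/q.
MRS = 1 ÷ (2/q).
Tangency: set MRS = p_r/p_q = 8/4 = 2.
MRS depends only on q: 0.5·q = 2 ⇒ q* = 2/0.5 = 4.
From the budget, 8·r = 152 − 4·4 = 136, so r* = 17.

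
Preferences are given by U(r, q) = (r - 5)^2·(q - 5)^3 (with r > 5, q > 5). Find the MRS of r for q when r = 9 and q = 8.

MU_r = 2·(r−5)·(q−5)^3, MU_q = 3·(r−5)^2·(q−5)^2.
MRS = (2/3)·(q−5)/(r−5).
At (9, 8): MRS = 0.5.
That is, one extra unit of r is worth 0.5 units of q at the margin.

MRS = 0.5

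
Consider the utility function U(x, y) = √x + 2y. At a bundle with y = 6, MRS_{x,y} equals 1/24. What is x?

x = 36

MU_x = 1/(2√x), MU_y = 2.
MRS = 1/(2√x) ÷ 2.
MRS depends only on x: 0.25/√x = 1/24 ⇒ √x = 0.25/(1/24) = 6 ⇒ x = 36.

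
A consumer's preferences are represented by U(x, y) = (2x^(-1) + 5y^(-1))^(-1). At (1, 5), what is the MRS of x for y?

MRS = 10

For CES with ρ = -1, MRS = (2/5)·(y/x)^2.
At (1, 5): MRS = 10.
So at (1, 5) the consumer would give up 10 units of y for one more unit of x.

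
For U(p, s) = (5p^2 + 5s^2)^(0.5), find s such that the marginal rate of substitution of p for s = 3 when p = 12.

For CES with ρ = 2, MRS = (s/p)^(-1).
Setting (s/12)^(-1) = 3 gives s/12 = 1/3 and s = 4.

s = 4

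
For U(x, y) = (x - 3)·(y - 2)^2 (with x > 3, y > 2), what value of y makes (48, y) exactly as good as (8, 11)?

U(8, 11) = 405.
Set U(48, y) = 405 and solve.
With x = 48: (48 − 3) = 45, so (y − 2)^2 = 405/45 = 9.
Taking the square root (with y > 2): y − 2 = 3, so y = 5.
Check: U(48, 5) = 405.

y = 5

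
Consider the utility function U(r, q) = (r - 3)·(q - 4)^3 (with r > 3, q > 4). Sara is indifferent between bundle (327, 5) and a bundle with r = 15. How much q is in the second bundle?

q = 7

U(327, 5) = 324.
Set U(15, q) = 324 and solve.
With r = 15: (15 − 3) = 12, so (q − 4)^3 = 324/12 = 27.
Taking the cube root (with q > 4): q − 4 = 3, so q = 7.
Check: U(15, 7) = 324.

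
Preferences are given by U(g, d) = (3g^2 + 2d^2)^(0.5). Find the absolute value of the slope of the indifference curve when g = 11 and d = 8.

For CES with ρ = 2, MRS = (3/2)·(d/g)^(-1).
At (11, 8): MRS = 33/16.
The indifference curve has slope −33/16 at this bundle.

MRS = 33/16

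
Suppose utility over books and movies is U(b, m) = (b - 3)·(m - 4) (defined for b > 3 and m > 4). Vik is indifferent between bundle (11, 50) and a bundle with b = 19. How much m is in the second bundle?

U(11, 50) = 368.
Set U(19, m) = 368 and solve.
With b = 19: (19 − 3) = 16, so (m − 4) = 368/16 = 23.
So m = 4 + 23 = 27.
Check: U(19, 27) = 368.

m = 27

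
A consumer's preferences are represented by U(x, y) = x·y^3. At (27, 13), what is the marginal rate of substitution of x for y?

MRS = 13/81

MU_x = y^3 and MU_y = 3·x·y^2.
MRS = MU_x/MU_y = (1/3)·y/x.
At (27, 13): MRS = 13/81.
That is, one extra unit of x is worth 13/81 units of y at the margin.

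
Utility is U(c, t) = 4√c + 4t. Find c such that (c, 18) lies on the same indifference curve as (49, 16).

c = 25

U(49, 16) = 92.
Set U(c, 18) = 92 and solve.
With t = 18: 4√c = 92 − 4·18 = 20, so √c = 5 and c = 25.
Check: U(25, 18) = 92.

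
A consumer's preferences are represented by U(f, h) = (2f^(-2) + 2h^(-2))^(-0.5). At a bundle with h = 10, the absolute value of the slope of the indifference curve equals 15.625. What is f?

For CES with ρ = -2, MRS = (h/f)^3.
Setting (10/f)^3 = 15.625 gives 10/f = 2.5 and f = 4.

f = 4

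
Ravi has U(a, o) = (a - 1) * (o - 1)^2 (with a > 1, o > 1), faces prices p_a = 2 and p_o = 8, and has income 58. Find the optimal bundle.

a* = 9, o* = 5

MU_a = (o−1)^2, MU_o = 2·(a−1)·(o−1).
MRS = (1/2)·(o−1)/(a−1).
Tangency: set MRS = p_a/p_o = 2/8 = 0.25.
So (1/2)·(o − 1)/(a − 1) = 0.25, i.e. (o − 1) = 0.5·(a − 1).
Rewrite the budget in excess-of-subsistence terms: 2·(a − 1) + 8·(o − 1) = 58 − 2·1 − 8·1 = 48.
Substituting, 6·(a − 1) = 48, so a − 1 = 8 and a* = 9.
Then o − 1 = 0.5·8 = 4, so o* = 5.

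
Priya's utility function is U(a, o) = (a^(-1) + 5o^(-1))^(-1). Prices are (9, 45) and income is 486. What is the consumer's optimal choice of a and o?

For CES with ρ = -1, MRS = (1/5)·(o/a)^2.
Tangency: set MRS = p_a/p_o = 9/45 = 0.2.
So (o/a)^2 = 1; taking the square root, o/a = 1, i.e. o = a.
Substitute into the budget 9·a + 45·o = 486: 54·a = 486, so a* = 9 and o* = 9.

a* = 9, o* = 9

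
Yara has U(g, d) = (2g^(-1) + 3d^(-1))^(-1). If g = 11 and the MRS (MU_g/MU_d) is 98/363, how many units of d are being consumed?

For CES with ρ = -1, MRS = (2/3)·(d/g)^2.
Setting (2/3)·(d/11)^2 = 98/363 gives (d/11)^2 = 49/121, so d/11 = 7/11 and d = 7.

d = 7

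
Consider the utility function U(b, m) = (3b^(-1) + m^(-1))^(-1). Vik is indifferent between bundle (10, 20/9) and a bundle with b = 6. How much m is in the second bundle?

U depends on (b, m) only through S = 3b^(-1) + m^(-1), so equal utility means equal S. At (10, 20/9): S = 0.75.
With b = 6: 3·6^(-1) = 0.5, so m^(-1) = 0.75 − 0.5 = 0.25.
Hence m = 1/0.25 = 4.
Check: U(6, 4) = 1.3333.

m = 4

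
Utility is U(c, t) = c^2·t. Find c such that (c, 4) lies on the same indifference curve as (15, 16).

c = 30

U(15, 16) = 3600.
Set U(c, 4) = 3600 and solve.
With t = 4: c^2 = 3600/4 = 900; taking the square root, c = 30.
Check: U(30, 4) = 3600.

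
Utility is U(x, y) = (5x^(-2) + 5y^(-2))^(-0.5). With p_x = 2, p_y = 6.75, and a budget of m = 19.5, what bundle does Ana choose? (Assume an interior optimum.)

x* = 3, y* = 2

For CES with ρ = -2, MRS = (y/x)^3.
Tangency: set MRS = p_x/p_y = 2/6.75 = 8/27.
So (y/x)^3 = 8/27; taking the cube root, y/x = 2/3, i.e. y = (2/3)·x.
Substitute into the budget 2·x + 6.75·y = 19.5: 6.5·x = 19.5, so x* = 3 and y* = (2/3)·3 = 2.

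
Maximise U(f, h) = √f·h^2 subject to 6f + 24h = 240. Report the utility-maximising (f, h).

MU_f = 0.5·f^(-0.5)·h^2 and MU_h = 2·√f·h.
MRS = MU_f/MU_h = (0.25)·h/f.
Tangency: set MRS = p_f/p_h = 6/24 = 0.25.
So (0.25)·h/f = 0.25, i.e. h = f.
Substitute into the budget 6·f + 24·h = 240: 30·f = 240, so f* = 8.
Then h* = 8.

f* = 8, h* = 8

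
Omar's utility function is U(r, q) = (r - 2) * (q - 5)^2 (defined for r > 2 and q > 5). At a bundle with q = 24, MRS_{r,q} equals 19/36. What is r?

MU_r = (q−5)^2, MU_q = 2·(r−2)·(q−5).
MRS = (1/2)·(q−5)/(r−2).
Substitute q = 24: MRS = 9.5/(r − 2). Setting this equal to 19/36 gives r − 2 = 9.5/(19/36) = 18, so r = 20.

r = 20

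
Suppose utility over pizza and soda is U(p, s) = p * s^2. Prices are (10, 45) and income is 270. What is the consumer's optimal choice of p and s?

p* = 9, s* = 4

MU_p = s^2 and MU_s = 2·p·s.
MRS = MU_p/MU_s = (1/2)·s/p.
Tangency: set MRS = p_p/p_s = 10/45 = 2/9.
So (1/2)·s/p = 2/9, i.e. s = (4/9)·p.
Substitute into the budget 10·p + 45·s = 270: 30·p = 270, so p* = 9.
Then s* = (4/9)·9 = 4.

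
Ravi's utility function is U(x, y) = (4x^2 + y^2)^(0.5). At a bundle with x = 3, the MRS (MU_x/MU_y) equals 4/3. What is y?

For CES with ρ = 2, MRS = (4/1)·(y/x)^(-1).
Setting (4/1)·(y/3)^(-1) = 4/3 gives (y/3)^(-1) = 1/3, so y/3 = 3 and y = 9.

y = 9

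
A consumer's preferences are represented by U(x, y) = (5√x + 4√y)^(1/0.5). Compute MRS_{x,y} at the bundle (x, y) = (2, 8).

For CES with ρ = 0.5, MRS = (5/4)·√(y/x).
At (2, 8): MRS = 2.5.
The indifference curve has slope −2.5 at this bundle.

MRS = 2.5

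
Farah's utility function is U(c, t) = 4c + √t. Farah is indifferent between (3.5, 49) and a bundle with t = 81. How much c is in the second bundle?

U(3.5, 49) = 21.
Set U(c, 81) = 21 and solve.
With t = 81: √81 = 9, so 4c = 21 − 9 = 12 and c = 3.
Check: U(3, 81) = 21.

c = 3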